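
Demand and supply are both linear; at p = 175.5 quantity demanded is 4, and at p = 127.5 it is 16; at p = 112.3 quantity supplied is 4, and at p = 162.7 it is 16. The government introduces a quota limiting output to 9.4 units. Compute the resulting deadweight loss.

Demand slope = (127.5 − 175.5)/(16 − 4) = −4, so p = 191.5 − 4q.
Supply slope = (162.7 − 112.3)/(16 − 4) = 4.2, so p = 95.5 + 4.2q.
Competitive equilibrium: 191.5 − 4q = 95.5 + 4.2q → q* = 11.7073, p* = 144.6707.
At q = 9.4: demand price = 191.5 − 4·9.4 = 153.9; supply price = 95.5 + 4.2·9.4 = 134.98.
Δq = 11.7073 − 9.4 = 2.3073; wedge = 153.9 − 134.98 = 18.92.
Deadweight loss = ½ × 2.3073 × 18.92 = 21.83.

21.83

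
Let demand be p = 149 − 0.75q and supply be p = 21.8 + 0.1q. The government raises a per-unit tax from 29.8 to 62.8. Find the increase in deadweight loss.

Competitive equilibrium: 149 − 0.75q = 21.8 + 0.1q → q* = 149.6471, p* = 36.7647.
For a per-unit tax t: Δq = t/0.85, so DWL = ½·t·(t/0.85) = t²/1.7.
At t = 29.8: DWL = 522.376. At t = 62.8: DWL = 2319.906.
Increase = 2319.906 − 522.376 = 1797.53.

1797.53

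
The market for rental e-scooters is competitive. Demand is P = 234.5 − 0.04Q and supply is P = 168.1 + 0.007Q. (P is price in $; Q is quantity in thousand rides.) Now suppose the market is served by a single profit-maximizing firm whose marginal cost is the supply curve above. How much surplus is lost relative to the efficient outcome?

$9914.93 thousand

Competitive equilibrium: 234.5 − 0.04Q = 168.1 + 0.007Q → Q* = 1412.76596, P* = 177.98936.
Marginal revenue: MR = 234.5 − 0.08Q. Set MR = MC: 234.5 − 0.08Q = 168.1 + 0.007Q → Q_m = 763.21839.
Price P_m = 234.5 − 0.04·763.21839 = 203.97126; MC(Q_m) = 168.1 + 0.007·763.21839 = 173.44253.
Competitive Q* = 1412.76596, so ΔQ = 649.54757; wedge = 203.97126 − 173.44253 = 30.52873.
The triangle = ½ × 649.54757 × 30.52873 = $9914.93 thousand.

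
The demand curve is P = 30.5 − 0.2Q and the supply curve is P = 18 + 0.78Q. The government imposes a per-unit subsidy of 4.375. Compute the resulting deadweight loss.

9.77

Competitive equilibrium: 30.5 − 0.2Q = 18 + 0.78Q → Q* = 12.7551, P* = 27.949.
The subsidy lowers effective supply by 4.375: P = 13.625 + 0.78Q.
New quantity: 30.5 − 0.2Q = 13.625 + 0.78Q → Q' = 17.2194.
Overproduction ΔQ = 17.2194 − 12.7551 = 4.4643; wedge = subsidy = 4.375.
Welfare loss = ½ × 4.4643 × 4.375 = 9.77.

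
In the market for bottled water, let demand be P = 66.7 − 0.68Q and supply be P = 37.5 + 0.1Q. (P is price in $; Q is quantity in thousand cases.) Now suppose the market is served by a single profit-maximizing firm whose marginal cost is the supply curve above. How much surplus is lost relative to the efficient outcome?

$118.56 thousand

Competitive equilibrium: 66.7 − 0.68Q = 37.5 + 0.1Q → Q* = 37.4359, P* = 41.2436.
Marginal revenue: MR = 66.7 − 1.36Q. Set MR = MC: 66.7 − 1.36Q = 37.5 + 0.1Q → Q_m = 20.
Price P_m = 66.7 − 0.68·20 = 53.1; MC(Q_m) = 37.5 + 0.1·20 = 39.5.
Competitive Q* = 37.4359, so ΔQ = 17.4359; wedge = 53.1 − 39.5 = 13.6.
Welfare loss = ½ × 17.4359 × 13.6 = $118.56 thousand.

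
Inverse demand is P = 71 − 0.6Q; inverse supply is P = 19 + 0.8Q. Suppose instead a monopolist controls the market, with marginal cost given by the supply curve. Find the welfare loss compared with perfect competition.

86.91

Competitive equilibrium: 71 − 0.6Q = 19 + 0.8Q → Q* = 37.1429, P* = 48.7143.
Marginal revenue: MR = 71 − 1.2Q. Set MR = MC: 71 − 1.2Q = 19 + 0.8Q → Q_m = 26.
Price P_m = 71 − 0.6·26 = 55.4; MC(Q_m) = 19 + 0.8·26 = 39.8.
Competitive Q* = 37.1429, so ΔQ = 11.1429; wedge = 55.4 − 39.8 = 15.6.
Deadweight loss = ½ × 11.1429 × 15.6 = 86.91.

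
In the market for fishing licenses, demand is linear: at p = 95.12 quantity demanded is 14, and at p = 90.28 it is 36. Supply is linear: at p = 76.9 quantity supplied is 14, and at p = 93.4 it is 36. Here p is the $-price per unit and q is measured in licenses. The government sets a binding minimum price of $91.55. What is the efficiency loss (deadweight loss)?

Demand slope = (90.28 − 95.12)/(36 − 14) = −0.22, so p = 98.2 − 0.22q.
Supply slope = (93.4 − 76.9)/(36 − 14) = 0.75, so p = 66.4 + 0.75q.
Competitive equilibrium: 98.2 − 0.22q = 66.4 + 0.75q → q* = 32.7835, p* = 90.9876.
At the floor p = 91.55, quantity demanded = (98.2 − 91.55)/0.22 = 30.2273.
Sellers' marginal cost at q' = 30.2273: 66.4 + 0.75·30.2273 = 89.0705.
Δq = 32.7835 − 30.2273 = 2.5562; wedge = 91.55 − 89.0705 = 2.4795.
Deadweight loss = ½ × 2.5562 × 2.4795 = $3.17.

$3.17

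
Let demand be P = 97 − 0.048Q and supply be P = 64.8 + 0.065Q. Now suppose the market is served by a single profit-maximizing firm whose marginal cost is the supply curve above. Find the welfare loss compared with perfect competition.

407.79

Competitive equilibrium: 97 − 0.048Q = 64.8 + 0.065Q → Q* = 284.9558, P* = 83.3221.
Marginal revenue: MR = 97 − 0.096Q. Set MR = MC: 97 − 0.096Q = 64.8 + 0.065Q → Q_m = 200.
Price P_m = 97 − 0.048·200 = 87.4; MC(Q_m) = 64.8 + 0.065·200 = 77.8.
Competitive Q* = 284.9558, so ΔQ = 84.9558; wedge = 87.4 − 77.8 = 9.6.
Deadweight loss = ½ × 84.9558 × 9.6 = 407.79.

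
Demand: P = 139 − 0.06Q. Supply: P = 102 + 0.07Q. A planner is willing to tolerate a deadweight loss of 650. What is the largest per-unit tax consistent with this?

Competitive equilibrium: 139 − 0.06Q = 102 + 0.07Q → Q* = 284.6154, P* = 121.9231.
A tax t gives ΔQ = t/0.13 and wedge t, so DWL = t²/0.26.
t²/0.26 = 650 → t² = 169 → t = 13.

13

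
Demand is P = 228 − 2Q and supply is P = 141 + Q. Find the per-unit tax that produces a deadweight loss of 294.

42

Competitive equilibrium: 228 − 2Q = 141 + Q → Q* = 29, P* = 170.
A tax t gives ΔQ = t/3 and wedge t, so DWL = t²/6.
t²/6 = 294 → t² = 1764 → t = 42.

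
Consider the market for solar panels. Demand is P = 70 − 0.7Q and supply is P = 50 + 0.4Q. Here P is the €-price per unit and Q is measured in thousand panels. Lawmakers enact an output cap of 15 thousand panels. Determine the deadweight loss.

€5.57 thousand

Competitive equilibrium: 70 − 0.7Q = 50 + 0.4Q → Q* = 18.1818, P* = 57.2727.
At Q = 15: demand price = 70 − 0.7·15 = 59.5; supply price = 50 + 0.4·15 = 56.
ΔQ = 18.1818 − 15 = 3.1818; wedge = 59.5 − 56 = 3.5.
DWL = ½ × 3.1818 × 3.5 = €5.57 thousand.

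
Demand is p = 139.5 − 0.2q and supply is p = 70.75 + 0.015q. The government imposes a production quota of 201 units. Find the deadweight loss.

1516.36

Competitive equilibrium: 139.5 − 0.2q = 70.75 + 0.015q → q* = 319.7674, p* = 75.5465.
At q = 201: demand price = 139.5 − 0.2·201 = 99.3; supply price = 70.75 + 0.015·201 = 73.765.
Δq = 319.7674 − 201 = 118.7674; wedge = 99.3 − 73.765 = 25.535.
Deadweight loss = ½ × 118.7674 × 25.535 = 1516.36.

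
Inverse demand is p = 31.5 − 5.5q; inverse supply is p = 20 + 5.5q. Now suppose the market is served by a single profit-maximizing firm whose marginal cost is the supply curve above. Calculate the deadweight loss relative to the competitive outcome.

Competitive equilibrium: 31.5 − 5.5q = 20 + 5.5q → q* = 1.0455, p* = 25.75.
Marginal revenue: MR = 31.5 − 11q. Set MR = MC: 31.5 − 11q = 20 + 5.5q → q_m = 0.697.
Price p_m = 31.5 − 5.5·0.697 = 27.6665; MC(q_m) = 20 + 5.5·0.697 = 23.8335.
Competitive q* = 1.0455, so Δq = 0.3485; wedge = 27.6665 − 23.8335 = 3.833.
Welfare loss = ½ × 0.3485 × 3.833 = 0.67.

0.67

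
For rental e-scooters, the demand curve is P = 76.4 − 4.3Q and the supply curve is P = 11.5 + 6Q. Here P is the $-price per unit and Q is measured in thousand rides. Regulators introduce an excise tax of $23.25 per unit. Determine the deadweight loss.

$26.24 thousand

Competitive equilibrium: 76.4 − 4.3Q = 11.5 + 6Q → Q* = 6.301, P* = 49.3058.
With the tax, the buyer price exceeds the seller price by 23.25: (76.4 − 4.3Q) − (11.5 + 6Q) = 23.25 → Q' = 4.0437.
ΔQ = 6.301 − 4.0437 = 2.2573; the wedge equals the tax, 23.25.
The triangle = ½ × 2.2573 × 23.25 = $26.24 thousand.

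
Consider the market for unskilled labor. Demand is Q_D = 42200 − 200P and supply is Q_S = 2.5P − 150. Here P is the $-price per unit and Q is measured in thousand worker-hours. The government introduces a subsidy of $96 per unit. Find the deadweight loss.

$11377.78 thousand

In inverse form: demand P = 211 − 0.005Q, supply P = 60 + 0.4Q.
Competitive equilibrium: 211 − 0.005Q = 60 + 0.4Q → Q* = 372.8395, P* = 209.1358.
The subsidy lowers effective supply by 96: P = 0.4Q − 36.
New quantity: 211 − 0.005Q = 0.4Q − 36 → Q' = 609.8765.
Overproduction ΔQ = 609.8765 − 372.8395 = 237.037; wedge = subsidy = 96.
Welfare loss = ½ × 237.037 × 96 = $11377.78 thousand.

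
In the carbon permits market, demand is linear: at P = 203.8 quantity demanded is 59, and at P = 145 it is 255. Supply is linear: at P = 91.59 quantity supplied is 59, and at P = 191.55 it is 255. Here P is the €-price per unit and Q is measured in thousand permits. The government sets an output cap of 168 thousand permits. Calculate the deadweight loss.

€353.19 thousand

Demand slope = (145 − 203.8)/(255 − 59) = −0.3, so P = 221.5 − 0.3Q.
Supply slope = (191.55 − 91.59)/(255 − 59) = 0.51, so P = 61.5 + 0.51Q.
Competitive equilibrium: 221.5 − 0.3Q = 61.5 + 0.51Q → Q* = 197.5309, P* = 162.2407.
At Q = 168: demand price = 221.5 − 0.3·168 = 171.1; supply price = 61.5 + 0.51·168 = 147.18.
ΔQ = 197.5309 − 168 = 29.5309; wedge = 171.1 − 147.18 = 23.92.
DWL = ½ × 29.5309 × 23.92 = €353.19 thousand.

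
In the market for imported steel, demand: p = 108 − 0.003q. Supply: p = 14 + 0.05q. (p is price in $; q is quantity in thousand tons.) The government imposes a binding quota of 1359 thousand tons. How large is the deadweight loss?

Competitive equilibrium: 108 − 0.003q = 14 + 0.05q → q* = 1773.5849, p* = 102.6792.
At q = 1359: demand price = 108 − 0.003·1359 = 103.923; supply price = 14 + 0.05·1359 = 81.95.
Δq = 1773.5849 − 1359 = 414.5849; wedge = 103.923 − 81.95 = 21.973.
The triangle = ½ × 414.5849 × 21.973 = $4554.84 thousand.

$4554.84 thousand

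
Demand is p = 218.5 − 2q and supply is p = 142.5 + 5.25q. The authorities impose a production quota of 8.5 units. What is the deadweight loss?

14.25

Competitive equilibrium: 218.5 − 2q = 142.5 + 5.25q → q* = 10.4828, p* = 197.5345.
At q = 8.5: demand price = 218.5 − 2·8.5 = 201.5; supply price = 142.5 + 5.25·8.5 = 187.125.
Δq = 10.4828 − 8.5 = 1.9828; wedge = 201.5 − 187.125 = 14.375.
Deadweight loss = ½ × 1.9828 × 14.375 = 14.25.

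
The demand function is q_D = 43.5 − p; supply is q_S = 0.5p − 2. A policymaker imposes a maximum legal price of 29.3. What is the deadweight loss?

In inverse form: demand p = 43.5 − q, supply p = 4 + 2q.
Competitive equilibrium: 43.5 − q = 4 + 2q → q* = 13.1667, p* = 30.3333.
At the ceiling p = 29.3, quantity supplied = (29.3 − 4)/2 = 12.65.
Willingness to pay at q' = 12.65: 43.5 − 1·12.65 = 30.85.
Δq = 13.1667 − 12.65 = 0.5167; wedge = 30.85 − 29.3 = 1.55.
DWL = ½ × 0.5167 × 1.55 = 0.40.

0.40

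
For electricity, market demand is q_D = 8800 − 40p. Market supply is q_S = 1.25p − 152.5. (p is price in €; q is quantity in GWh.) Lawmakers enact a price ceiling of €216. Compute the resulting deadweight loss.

In inverse form: demand p = 220 − 0.025q, supply p = 122 + 0.8q.
Competitive equilibrium: 220 − 0.025q = 122 + 0.8q → q* = 118.7879, p* = 217.0303.
At the ceiling p = 216, quantity supplied = (216 − 122)/0.8 = 117.5.
Willingness to pay at q' = 117.5: 220 − 0.025·117.5 = 217.0625.
Δq = 118.7879 − 117.5 = 1.2879; wedge = 217.0625 − 216 = 1.0625.
DWL = ½ × 1.2879 × 1.0625 = €0.68.

€0.68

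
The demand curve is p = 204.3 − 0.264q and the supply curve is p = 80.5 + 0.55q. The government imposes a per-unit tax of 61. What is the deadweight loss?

Competitive equilibrium: 204.3 − 0.264q = 80.5 + 0.55q → q* = 152.0885, p* = 164.1486.
With the tax, the buyer price exceeds the seller price by 61: (204.3 − 0.264q) − (80.5 + 0.55q) = 61 → q' = 77.1499.
Δq = 152.0885 − 77.1499 = 74.9386; the wedge equals the tax, 61.
The triangle = ½ × 74.9386 × 61 = 2285.63.

2285.63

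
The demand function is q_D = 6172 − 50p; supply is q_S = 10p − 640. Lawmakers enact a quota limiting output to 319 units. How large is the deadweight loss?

1865.61

In inverse form: demand p = 123.44 − 0.02q, supply p = 64 + 0.1q.
Competitive equilibrium: 123.44 − 0.02q = 64 + 0.1q → q* = 495.3333, p* = 113.5333.
At q = 319: demand price = 123.44 − 0.02·319 = 117.06; supply price = 64 + 0.1·319 = 95.9.
Δq = 495.3333 − 319 = 176.3333; wedge = 117.06 − 95.9 = 21.16.
Welfare loss = ½ × 176.3333 × 21.16 = 1865.61.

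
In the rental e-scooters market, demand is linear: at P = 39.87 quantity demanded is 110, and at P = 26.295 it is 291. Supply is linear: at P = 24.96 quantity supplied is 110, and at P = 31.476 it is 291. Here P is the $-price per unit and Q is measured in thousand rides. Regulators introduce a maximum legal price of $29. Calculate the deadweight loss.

$27.11 thousand

Demand slope = (26.295 − 39.87)/(291 − 110) = −0.075, so P = 48.12 − 0.075Q.
Supply slope = (31.476 − 24.96)/(291 − 110) = 0.036, so P = 21 + 0.036Q.
Competitive equilibrium: 48.12 − 0.075Q = 21 + 0.036Q → Q* = 244.3243, P* = 29.7957.
At the ceiling P = 29, quantity supplied = (29 − 21)/0.036 = 222.2222.
Willingness to pay at Q' = 222.2222: 48.12 − 0.075·222.2222 = 31.4533.
ΔQ = 244.3243 − 222.2222 = 22.1021; wedge = 31.4533 − 29 = 2.4533.
DWL = ½ × 22.1021 × 2.4533 = $27.11 thousand.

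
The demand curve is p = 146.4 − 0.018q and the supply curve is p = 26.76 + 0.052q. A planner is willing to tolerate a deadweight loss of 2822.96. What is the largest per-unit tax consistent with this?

19.88

Competitive equilibrium: 146.4 − 0.018q = 26.76 + 0.052q → q* = 1709.1429, p* = 115.6354.
A tax t gives Δq = t/0.07 and wedge t, so DWL = t²/0.14.
t²/0.14 = 2822.96 → t² = 395.2144 → t = 19.88.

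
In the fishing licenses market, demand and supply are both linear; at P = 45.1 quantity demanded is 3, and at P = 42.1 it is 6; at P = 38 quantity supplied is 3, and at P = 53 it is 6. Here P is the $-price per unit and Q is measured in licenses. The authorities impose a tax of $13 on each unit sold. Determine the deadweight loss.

$14.08

Demand slope = (42.1 − 45.1)/(6 − 3) = −1, so P = 48.1 − Q.
Supply slope = (53 − 38)/(6 − 3) = 5, so P = 23 + 5Q.
Competitive equilibrium: 48.1 − Q = 23 + 5Q → Q* = 4.1833, P* = 43.9167.
With the tax, the buyer price exceeds the seller price by 13: (48.1 − Q) − (23 + 5Q) = 13 → Q' = 2.0167.
ΔQ = 4.1833 − 2.0167 = 2.1666; the wedge equals the tax, 13.
Welfare loss = ½ × 2.1666 × 13 = $14.08.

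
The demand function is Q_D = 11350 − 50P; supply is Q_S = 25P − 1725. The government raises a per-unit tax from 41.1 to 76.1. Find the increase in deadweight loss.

34183.33

In inverse form: demand P = 227 − 0.02Q, supply P = 69 + 0.04Q.
Competitive equilibrium: 227 − 0.02Q = 69 + 0.04Q → Q* = 2633.3333, P* = 174.3333.
For a per-unit tax t: ΔQ = t/0.06, so DWL = ½·t·(t/0.06) = t²/0.12.
At t = 41.1: DWL = 14076.75. At t = 76.1: DWL = 48260.083.
Increase = 48260.083 − 14076.75 = 34183.33.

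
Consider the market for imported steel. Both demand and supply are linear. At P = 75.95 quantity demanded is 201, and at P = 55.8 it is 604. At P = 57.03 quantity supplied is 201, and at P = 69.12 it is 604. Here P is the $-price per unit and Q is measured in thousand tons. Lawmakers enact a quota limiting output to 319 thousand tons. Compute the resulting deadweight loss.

$561.69 thousand

Demand slope = (55.8 − 75.95)/(604 − 201) = −0.05, so P = 86 − 0.05Q.
Supply slope = (69.12 − 57.03)/(604 − 201) = 0.03, so P = 51 + 0.03Q.
Competitive equilibrium: 86 − 0.05Q = 51 + 0.03Q → Q* = 437.5, P* = 64.125.
At Q = 319: demand price = 86 − 0.05·319 = 70.05; supply price = 51 + 0.03·319 = 60.57.
ΔQ = 437.5 − 319 = 118.5; wedge = 70.05 − 60.57 = 9.48.
The triangle = ½ × 118.5 × 9.48 = $561.69 thousand.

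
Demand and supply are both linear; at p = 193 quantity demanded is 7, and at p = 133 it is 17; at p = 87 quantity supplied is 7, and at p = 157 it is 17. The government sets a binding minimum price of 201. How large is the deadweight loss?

585.04

Demand slope = (133 − 193)/(17 − 7) = −6, so p = 235 − 6q.
Supply slope = (157 − 87)/(17 − 7) = 7, so p = 38 + 7q.
Competitive equilibrium: 235 − 6q = 38 + 7q → q* = 15.1538, p* = 144.0769.
At the floor p = 201, quantity demanded = (235 − 201)/6 = 5.6667.
Sellers' marginal cost at q' = 5.6667: 38 + 7·5.6667 = 77.6669.
Δq = 15.1538 − 5.6667 = 9.4871; wedge = 201 − 77.6669 = 123.3331.
The triangle = ½ × 9.4871 × 123.3331 = 585.04.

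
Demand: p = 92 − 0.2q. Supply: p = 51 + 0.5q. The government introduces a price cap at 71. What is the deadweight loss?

Competitive equilibrium: 92 − 0.2q = 51 + 0.5q → q* = 58.5714, p* = 80.2857.
At the ceiling p = 71, quantity supplied = (71 − 51)/0.5 = 40.
Willingness to pay at q' = 40: 92 − 0.2·40 = 84.
Δq = 58.5714 − 40 = 18.5714; wedge = 84 − 71 = 13.
DWL = ½ × 18.5714 × 13 = 120.71.

120.71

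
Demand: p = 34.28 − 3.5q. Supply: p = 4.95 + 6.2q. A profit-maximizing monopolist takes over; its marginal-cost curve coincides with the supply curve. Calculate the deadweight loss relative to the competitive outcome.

Competitive equilibrium: 34.28 − 3.5q = 4.95 + 6.2q → q* = 3.0237, p* = 23.697.
Marginal revenue: MR = 34.28 − 7q. Set MR = MC: 34.28 − 7q = 4.95 + 6.2q → q_m = 2.222.
Price p_m = 34.28 − 3.5·2.222 = 26.503; MC(q_m) = 4.95 + 6.2·2.222 = 18.7264.
Competitive q* = 3.0237, so Δq = 0.8017; wedge = 26.503 − 18.7264 = 7.7766.
Deadweight loss = ½ × 0.8017 × 7.7766 = 3.12.

3.12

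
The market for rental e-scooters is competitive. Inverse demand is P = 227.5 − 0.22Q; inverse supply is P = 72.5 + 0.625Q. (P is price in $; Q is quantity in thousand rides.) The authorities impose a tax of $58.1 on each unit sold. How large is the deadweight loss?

Competitive equilibrium: 227.5 − 0.22Q = 72.5 + 0.625Q → Q* = 183.432, P* = 187.145.
With the tax, the buyer price exceeds the seller price by 58.1: (227.5 − 0.22Q) − (72.5 + 0.625Q) = 58.1 → Q' = 114.6746.
ΔQ = 183.432 − 114.6746 = 68.7574; the wedge equals the tax, 58.1.
Deadweight loss = ½ × 68.7574 × 58.1 = $1997.40 thousand.

$1997.40 thousand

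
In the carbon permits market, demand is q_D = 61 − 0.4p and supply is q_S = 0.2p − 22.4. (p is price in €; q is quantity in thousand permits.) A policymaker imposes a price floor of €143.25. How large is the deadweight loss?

€10.84 thousand

In inverse form: demand p = 152.5 − 2.5q, supply p = 112 + 5q.
Competitive equilibrium: 152.5 − 2.5q = 112 + 5q → q* = 5.4, p* = 139.
At the floor p = 143.25, quantity demanded = (152.5 − 143.25)/2.5 = 3.7.
Sellers' marginal cost at q' = 3.7: 112 + 5·3.7 = 130.5.
Δq = 5.4 − 3.7 = 1.7; wedge = 143.25 − 130.5 = 12.75.
Welfare loss = ½ × 1.7 × 12.75 = €10.84 thousand.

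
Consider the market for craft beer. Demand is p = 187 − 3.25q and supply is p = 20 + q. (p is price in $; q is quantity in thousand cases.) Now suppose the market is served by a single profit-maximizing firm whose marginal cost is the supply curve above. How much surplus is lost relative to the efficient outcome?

$616.11 thousand

Competitive equilibrium: 187 − 3.25q = 20 + q → q* = 39.2941, p* = 59.2941.
Marginal revenue: MR = 187 − 6.5q. Set MR = MC: 187 − 6.5q = 20 + q → q_m = 22.2667.
Price p_m = 187 − 3.25·22.2667 = 114.6332; MC(q_m) = 20 + 1·22.2667 = 42.2667.
Competitive q* = 39.2941, so Δq = 17.0274; wedge = 114.6332 − 42.2667 = 72.3665.
Deadweight loss = ½ × 17.0274 × 72.3665 = $616.11 thousand.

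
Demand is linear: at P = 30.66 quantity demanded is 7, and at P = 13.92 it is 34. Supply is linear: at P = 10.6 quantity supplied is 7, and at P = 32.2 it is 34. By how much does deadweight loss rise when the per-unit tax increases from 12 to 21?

Demand slope = (13.92 − 30.66)/(34 − 7) = −0.62, so P = 35 − 0.62Q.
Supply slope = (32.2 − 10.6)/(34 − 7) = 0.8, so P = 5 + 0.8Q.
Competitive equilibrium: 35 − 0.62Q = 5 + 0.8Q → Q* = 21.1268, P* = 21.9014.
For a per-unit tax t: ΔQ = t/1.42, so DWL = ½·t·(t/1.42) = t²/2.84.
At t = 12: DWL = 50.704. At t = 21: DWL = 155.282.
Increase = 155.282 − 50.704 = 104.58.

104.58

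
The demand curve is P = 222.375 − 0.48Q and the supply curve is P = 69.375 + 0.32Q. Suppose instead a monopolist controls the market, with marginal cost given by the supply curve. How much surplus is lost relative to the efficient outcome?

Competitive equilibrium: 222.375 − 0.48Q = 69.375 + 0.32Q → Q* = 191.25, P* = 130.575.
Marginal revenue: MR = 222.375 − 0.96Q. Set MR = MC: 222.375 − 0.96Q = 69.375 + 0.32Q → Q_m = 119.5313.
Price P_m = 222.375 − 0.48·119.5313 = 165; MC(Q_m) = 69.375 + 0.32·119.5313 = 107.625.
Competitive Q* = 191.25, so ΔQ = 71.7187; wedge = 165 − 107.625 = 57.375.
Welfare loss = ½ × 71.7187 × 57.375 = 2057.43.

2057.43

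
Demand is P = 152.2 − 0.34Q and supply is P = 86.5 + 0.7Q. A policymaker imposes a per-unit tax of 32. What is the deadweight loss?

492.31

Competitive equilibrium: 152.2 − 0.34Q = 86.5 + 0.7Q → Q* = 63.1731, P* = 130.7212.
With the tax, the buyer price exceeds the seller price by 32: (152.2 − 0.34Q) − (86.5 + 0.7Q) = 32 → Q' = 32.4038.
ΔQ = 63.1731 − 32.4038 = 30.7693; the wedge equals the tax, 32.
The triangle = ½ × 30.7693 × 32 = 492.31.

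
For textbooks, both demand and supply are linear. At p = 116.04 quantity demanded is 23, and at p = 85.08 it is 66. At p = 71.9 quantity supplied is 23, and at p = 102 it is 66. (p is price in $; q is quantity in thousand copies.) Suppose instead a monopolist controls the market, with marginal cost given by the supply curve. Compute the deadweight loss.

Demand slope = (85.08 − 116.04)/(66 − 23) = −0.72, so p = 132.6 − 0.72q.
Supply slope = (102 − 71.9)/(66 − 23) = 0.7, so p = 55.8 + 0.7q.
Competitive equilibrium: 132.6 − 0.72q = 55.8 + 0.7q → q* = 54.0845, p* = 93.6592.
Marginal revenue: MR = 132.6 − 1.44q. Set MR = MC: 132.6 − 1.44q = 55.8 + 0.7q → q_m = 35.8879.
Price p_m = 132.6 − 0.72·35.8879 = 106.7607; MC(q_m) = 55.8 + 0.7·35.8879 = 80.9215.
Competitive q* = 54.0845, so Δq = 18.1966; wedge = 106.7607 − 80.9215 = 25.8392.
The triangle = ½ × 18.1966 × 25.8392 = $235.09 thousand.

$235.09 thousand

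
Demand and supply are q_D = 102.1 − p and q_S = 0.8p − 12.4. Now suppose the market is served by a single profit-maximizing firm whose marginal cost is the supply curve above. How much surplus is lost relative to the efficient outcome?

157.78

In inverse form: demand p = 102.1 − q, supply p = 15.5 + 1.25q.
Competitive equilibrium: 102.1 − q = 15.5 + 1.25q → q* = 38.4889, p* = 63.6111.
Marginal revenue: MR = 102.1 − 2q. Set MR = MC: 102.1 − 2q = 15.5 + 1.25q → q_m = 26.6462.
Price p_m = 102.1 − 1·26.6462 = 75.4538; MC(q_m) = 15.5 + 1.25·26.6462 = 48.8078.
Competitive q* = 38.4889, so Δq = 11.8427; wedge = 75.4538 − 48.8078 = 26.646.
The triangle = ½ × 11.8427 × 26.646 = 157.78.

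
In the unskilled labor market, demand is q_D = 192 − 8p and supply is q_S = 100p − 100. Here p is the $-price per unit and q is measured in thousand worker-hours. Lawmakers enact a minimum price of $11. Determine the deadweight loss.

$297.34 thousand

In inverse form: demand p = 24 − 0.125q, supply p = 1 + 0.01q.
Competitive equilibrium: 24 − 0.125q = 1 + 0.01q → q* = 170.3704, p* = 2.7037.
At the floor p = 11, quantity demanded = (24 − 11)/0.125 = 104.
Sellers' marginal cost at q' = 104: 1 + 0.01·104 = 2.04.
Δq = 170.3704 − 104 = 66.3704; wedge = 11 − 2.04 = 8.96.
Welfare loss = ½ × 66.3704 × 8.96 = $297.34 thousand.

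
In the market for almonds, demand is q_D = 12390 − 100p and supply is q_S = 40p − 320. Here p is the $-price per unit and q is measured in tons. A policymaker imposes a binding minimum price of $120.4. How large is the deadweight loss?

In inverse form: demand p = 123.9 − 0.01q, supply p = 8 + 0.025q.
Competitive equilibrium: 123.9 − 0.01q = 8 + 0.025q → q* = 3311.4286, p* = 90.7857.
At the floor p = 120.4, quantity demanded = (123.9 − 120.4)/0.01 = 350.
Sellers' marginal cost at q' = 350: 8 + 0.025·350 = 16.75.
Δq = 3311.4286 − 350 = 2961.4286; wedge = 120.4 − 16.75 = 103.65.
Deadweight loss = ½ × 2961.4286 × 103.65 = $153476.04.

$153476.04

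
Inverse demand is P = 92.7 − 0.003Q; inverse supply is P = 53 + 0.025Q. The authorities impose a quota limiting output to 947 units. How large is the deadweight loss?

3103.89

Competitive equilibrium: 92.7 − 0.003Q = 53 + 0.025Q → Q* = 1417.8571, P* = 88.4464.
At Q = 947: demand price = 92.7 − 0.003·947 = 89.859; supply price = 53 + 0.025·947 = 76.675.
ΔQ = 1417.8571 − 947 = 470.8571; wedge = 89.859 − 76.675 = 13.184.
Deadweight loss = ½ × 470.8571 × 13.184 = 3103.89.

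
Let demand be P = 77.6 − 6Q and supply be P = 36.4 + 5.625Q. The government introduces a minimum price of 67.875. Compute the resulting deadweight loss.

Competitive equilibrium: 77.6 − 6Q = 36.4 + 5.625Q → Q* = 3.5441, P* = 56.3355.
At the floor P = 67.875, quantity demanded = (77.6 − 67.875)/6 = 1.6208.
Sellers' marginal cost at Q' = 1.6208: 36.4 + 5.625·1.6208 = 45.517.
ΔQ = 3.5441 − 1.6208 = 1.9233; wedge = 67.875 − 45.517 = 22.358.
Deadweight loss = ½ × 1.9233 × 22.358 = 21.50.

21.50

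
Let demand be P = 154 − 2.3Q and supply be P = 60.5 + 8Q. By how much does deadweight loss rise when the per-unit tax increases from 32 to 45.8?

Competitive equilibrium: 154 − 2.3Q = 60.5 + 8Q → Q* = 9.0777, P* = 133.1214.
For a per-unit tax t: ΔQ = t/10.3, so DWL = ½·t·(t/10.3) = t²/20.6.
At t = 32: DWL = 49.709. At t = 45.8: DWL = 101.827.
Increase = 101.827 − 49.709 = 52.12.

52.12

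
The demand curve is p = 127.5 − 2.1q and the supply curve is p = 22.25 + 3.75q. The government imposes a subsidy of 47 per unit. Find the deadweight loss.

Competitive equilibrium: 127.5 − 2.1q = 22.25 + 3.75q → q* = 17.9915, p* = 89.7179.
The subsidy lowers effective supply by 47: p = 3.75q − 24.75.
New quantity: 127.5 − 2.1q = 3.75q − 24.75 → q' = 26.0256.
Overproduction Δq = 26.0256 − 17.9915 = 8.0341; wedge = subsidy = 47.
The triangle = ½ × 8.0341 × 47 = 188.80.

188.80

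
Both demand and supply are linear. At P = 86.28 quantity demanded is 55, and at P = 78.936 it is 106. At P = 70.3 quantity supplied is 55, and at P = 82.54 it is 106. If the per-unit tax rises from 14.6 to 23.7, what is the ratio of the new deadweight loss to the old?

2.635

Demand slope = (78.936 − 86.28)/(106 − 55) = −0.144, so P = 94.2 − 0.144Q.
Supply slope = (82.54 − 70.3)/(106 − 55) = 0.24, so P = 57.1 + 0.24Q.
Competitive equilibrium: 94.2 − 0.144Q = 57.1 + 0.24Q → Q* = 96.6146, P* = 80.2875.
For a per-unit tax t: ΔQ = t/0.384, so DWL = ½·t·(t/0.384) = t²/0.768.
At t = 14.6: DWL = 277.552. At t = 23.7: DWL = 731.367.
Ratio = (23.7/14.6)² = 2.635.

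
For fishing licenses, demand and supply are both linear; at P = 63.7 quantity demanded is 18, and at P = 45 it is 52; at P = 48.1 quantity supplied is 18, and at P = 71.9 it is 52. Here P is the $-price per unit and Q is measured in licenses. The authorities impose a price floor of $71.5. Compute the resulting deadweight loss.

Demand slope = (45 − 63.7)/(52 − 18) = −0.55, so P = 73.6 − 0.55Q.
Supply slope = (71.9 − 48.1)/(52 − 18) = 0.7, so P = 35.5 + 0.7Q.
Competitive equilibrium: 73.6 − 0.55Q = 35.5 + 0.7Q → Q* = 30.48, P* = 56.836.
At the floor P = 71.5, quantity demanded = (73.6 − 71.5)/0.55 = 3.8182.
Sellers' marginal cost at Q' = 3.8182: 35.5 + 0.7·3.8182 = 38.1727.
ΔQ = 30.48 − 3.8182 = 26.6618; wedge = 71.5 − 38.1727 = 33.3273.
The triangle = ½ × 26.6618 × 33.3273 = $444.28.

$444.28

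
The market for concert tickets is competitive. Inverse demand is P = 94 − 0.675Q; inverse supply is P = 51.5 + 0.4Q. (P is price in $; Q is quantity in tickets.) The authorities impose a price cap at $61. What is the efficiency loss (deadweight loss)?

$133.92

Competitive equilibrium: 94 − 0.675Q = 51.5 + 0.4Q → Q* = 39.53488, P* = 67.31395.
At the ceiling P = 61, quantity supplied = (61 − 51.5)/0.4 = 23.75.
Willingness to pay at Q' = 23.75: 94 − 0.675·23.75 = 77.96875.
ΔQ = 39.53488 − 23.75 = 15.78488; wedge = 77.96875 − 61 = 16.96875.
Welfare loss = ½ × 15.78488 × 16.96875 = $133.92.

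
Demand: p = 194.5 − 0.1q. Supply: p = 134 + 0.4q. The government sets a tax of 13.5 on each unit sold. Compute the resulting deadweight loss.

182.25

Competitive equilibrium: 194.5 − 0.1q = 134 + 0.4q → q* = 121, p* = 182.4.
With the tax, the buyer price exceeds the seller price by 13.5: (194.5 − 0.1q) − (134 + 0.4q) = 13.5 → q' = 94.
Δq = 121 − 94 = 27; the wedge equals the tax, 13.5.
Deadweight loss = ½ × 27 × 13.5 = 182.25.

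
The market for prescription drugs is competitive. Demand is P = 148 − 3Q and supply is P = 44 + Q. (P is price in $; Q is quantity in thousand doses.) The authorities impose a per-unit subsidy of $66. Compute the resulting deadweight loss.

$544.50 thousand

Competitive equilibrium: 148 − 3Q = 44 + Q → Q* = 26, P* = 70.
The subsidy lowers effective supply by 66: P = Q − 22.
New quantity: 148 − 3Q = Q − 22 → Q' = 42.5.
Overproduction ΔQ = 42.5 − 26 = 16.5; wedge = subsidy = 66.
The triangle = ½ × 16.5 × 66 = $544.50 thousand.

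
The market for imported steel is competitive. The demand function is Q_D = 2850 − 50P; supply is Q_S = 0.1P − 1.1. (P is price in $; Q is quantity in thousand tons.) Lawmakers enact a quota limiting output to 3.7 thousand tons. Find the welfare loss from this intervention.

$3.98 thousand

In inverse form: demand P = 57 − 0.02Q, supply P = 11 + 10Q.
Competitive equilibrium: 57 − 0.02Q = 11 + 10Q → Q* = 4.5908, P* = 56.9082.
At Q = 3.7: demand price = 57 − 0.02·3.7 = 56.926; supply price = 11 + 10·3.7 = 48.
ΔQ = 4.5908 − 3.7 = 0.8908; wedge = 56.926 − 48 = 8.926.
Welfare loss = ½ × 0.8908 × 8.926 = $3.98 thousand.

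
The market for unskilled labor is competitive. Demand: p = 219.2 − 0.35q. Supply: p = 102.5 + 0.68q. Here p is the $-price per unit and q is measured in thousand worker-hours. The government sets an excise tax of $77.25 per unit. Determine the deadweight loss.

Competitive equilibrium: 219.2 − 0.35q = 102.5 + 0.68q → q* = 113.301, p* = 179.5447.
With the tax, the buyer price exceeds the seller price by 77.25: (219.2 − 0.35q) − (102.5 + 0.68q) = 77.25 → q' = 38.301.
Δq = 113.301 − 38.301 = 75; the wedge equals the tax, 77.25.
Welfare loss = ½ × 75 × 77.25 = $2896.875 thousand.

$2896.875 thousand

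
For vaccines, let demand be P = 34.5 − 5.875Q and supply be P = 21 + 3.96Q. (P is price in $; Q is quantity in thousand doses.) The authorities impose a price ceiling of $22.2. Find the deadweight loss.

$5.63 thousand

Competitive equilibrium: 34.5 − 5.875Q = 21 + 3.96Q → Q* = 1.3726, P* = 26.4357.
At the ceiling P = 22.2, quantity supplied = (22.2 − 21)/3.96 = 0.303.
Willingness to pay at Q' = 0.303: 34.5 − 5.875·0.303 = 32.7199.
ΔQ = 1.3726 − 0.303 = 1.0696; wedge = 32.7199 − 22.2 = 10.5199.
DWL = ½ × 1.0696 × 10.5199 = $5.63 thousand.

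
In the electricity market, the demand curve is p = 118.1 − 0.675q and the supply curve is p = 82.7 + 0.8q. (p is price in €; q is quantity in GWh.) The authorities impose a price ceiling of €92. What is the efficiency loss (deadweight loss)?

Competitive equilibrium: 118.1 − 0.675q = 82.7 + 0.8q → q* = 24, p* = 101.9.
At the ceiling p = 92, quantity supplied = (92 − 82.7)/0.8 = 11.625.
Willingness to pay at q' = 11.625: 118.1 − 0.675·11.625 = 110.2531.
Δq = 24 − 11.625 = 12.375; wedge = 110.2531 − 92 = 18.2531.
Welfare loss = ½ × 12.375 × 18.2531 = €112.94.

€112.94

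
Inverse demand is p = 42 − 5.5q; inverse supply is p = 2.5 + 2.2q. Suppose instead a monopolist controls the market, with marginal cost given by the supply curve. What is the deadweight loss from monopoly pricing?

17.59

Competitive equilibrium: 42 − 5.5q = 2.5 + 2.2q → q* = 5.1299, p* = 13.7857.
Marginal revenue: MR = 42 − 11q. Set MR = MC: 42 − 11q = 2.5 + 2.2q → q_m = 2.9924.
Price p_m = 42 − 5.5·2.9924 = 25.5418; MC(q_m) = 2.5 + 2.2·2.9924 = 9.0833.
Competitive q* = 5.1299, so Δq = 2.1375; wedge = 25.5418 − 9.0833 = 16.4585.
Deadweight loss = ½ × 2.1375 × 16.4585 = 17.59.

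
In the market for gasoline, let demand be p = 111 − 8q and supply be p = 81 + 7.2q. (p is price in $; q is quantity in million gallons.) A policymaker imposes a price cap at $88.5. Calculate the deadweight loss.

Competitive equilibrium: 111 − 8q = 81 + 7.2q → q* = 1.9737, p* = 95.2105.
At the ceiling p = 88.5, quantity supplied = (88.5 − 81)/7.2 = 1.0417.
Willingness to pay at q' = 1.0417: 111 − 8·1.0417 = 102.6664.
Δq = 1.9737 − 1.0417 = 0.932; wedge = 102.6664 − 88.5 = 14.1664.
Welfare loss = ½ × 0.932 × 14.1664 = $6.60 million.

$6.60 million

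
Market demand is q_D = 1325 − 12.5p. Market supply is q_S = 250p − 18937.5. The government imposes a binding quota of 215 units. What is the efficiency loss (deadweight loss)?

884.50

In inverse form: demand p = 106 − 0.08q, supply p = 75.75 + 0.004q.
Competitive equilibrium: 106 − 0.08q = 75.75 + 0.004q → q* = 360.119, p* = 77.1905.
At q = 215: demand price = 106 − 0.08·215 = 88.8; supply price = 75.75 + 0.004·215 = 76.61.
Δq = 360.119 − 215 = 145.119; wedge = 88.8 − 76.61 = 12.19.
The triangle = ½ × 145.119 × 12.19 = 884.50.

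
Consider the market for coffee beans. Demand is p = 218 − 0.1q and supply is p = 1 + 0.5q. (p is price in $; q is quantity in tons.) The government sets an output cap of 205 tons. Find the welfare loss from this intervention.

$7363.33

Competitive equilibrium: 218 − 0.1q = 1 + 0.5q → q* = 361.6667, p* = 181.8333.
At q = 205: demand price = 218 − 0.1·205 = 197.5; supply price = 1 + 0.5·205 = 103.5.
Δq = 361.6667 − 205 = 156.6667; wedge = 197.5 − 103.5 = 94.
The triangle = ½ × 156.6667 × 94 = $7363.33.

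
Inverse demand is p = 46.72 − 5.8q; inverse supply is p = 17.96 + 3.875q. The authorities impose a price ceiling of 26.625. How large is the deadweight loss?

Competitive equilibrium: 46.72 − 5.8q = 17.96 + 3.875q → q* = 2.9726, p* = 29.4789.
At the ceiling p = 26.625, quantity supplied = (26.625 − 17.96)/3.875 = 2.2361.
Willingness to pay at q' = 2.2361: 46.72 − 5.8·2.2361 = 33.7506.
Δq = 2.9726 − 2.2361 = 0.7365; wedge = 33.7506 − 26.625 = 7.1256.
Welfare loss = ½ × 0.7365 × 7.1256 = 2.62.

2.62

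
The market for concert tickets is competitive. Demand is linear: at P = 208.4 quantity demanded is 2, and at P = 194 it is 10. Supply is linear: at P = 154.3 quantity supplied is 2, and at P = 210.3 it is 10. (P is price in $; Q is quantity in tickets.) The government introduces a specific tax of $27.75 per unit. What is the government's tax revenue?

$138.59

Demand slope = (194 − 208.4)/(10 − 2) = −1.8, so P = 212 − 1.8Q.
Supply slope = (210.3 − 154.3)/(10 − 2) = 7, so P = 140.3 + 7Q.
Competitive equilibrium: 212 − 1.8Q = 140.3 + 7Q → Q* = 8.1477, P* = 197.3341.
With the tax, the buyer price exceeds the seller price by 27.75: (212 − 1.8Q) − (140.3 + 7Q) = 27.75 → Q' = 4.9943.
Tax revenue = 27.75 × 4.9943 = $138.59.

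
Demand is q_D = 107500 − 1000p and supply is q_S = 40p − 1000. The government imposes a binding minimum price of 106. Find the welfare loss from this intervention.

36389.42

In inverse form: demand p = 107.5 − 0.001q, supply p = 25 + 0.025q.
Competitive equilibrium: 107.5 − 0.001q = 25 + 0.025q → q* = 3173.0769, p* = 104.3269.
At the floor p = 106, quantity demanded = (107.5 − 106)/0.001 = 1500.
Sellers' marginal cost at q' = 1500: 25 + 0.025·1500 = 62.5.
Δq = 3173.0769 − 1500 = 1673.0769; wedge = 106 − 62.5 = 43.5.
DWL = ½ × 1673.0769 × 43.5 = 36389.42.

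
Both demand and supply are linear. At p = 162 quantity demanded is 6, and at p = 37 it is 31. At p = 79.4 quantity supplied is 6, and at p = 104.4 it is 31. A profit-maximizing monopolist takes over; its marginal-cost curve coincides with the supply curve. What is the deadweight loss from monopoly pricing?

Demand slope = (37 − 162)/(31 − 6) = −5, so p = 192 − 5q.
Supply slope = (104.4 − 79.4)/(31 − 6) = 1, so p = 73.4 + q.
Competitive equilibrium: 192 − 5q = 73.4 + q → q* = 19.7667, p* = 93.1667.
Marginal revenue: MR = 192 − 10q. Set MR = MC: 192 − 10q = 73.4 + q → q_m = 10.7818.
Price p_m = 192 − 5·10.7818 = 138.091; MC(q_m) = 73.4 + 1·10.7818 = 84.1818.
Competitive q* = 19.7667, so Δq = 8.9849; wedge = 138.091 − 84.1818 = 53.9092.
DWL = ½ × 8.9849 × 53.9092 = 242.18.

242.18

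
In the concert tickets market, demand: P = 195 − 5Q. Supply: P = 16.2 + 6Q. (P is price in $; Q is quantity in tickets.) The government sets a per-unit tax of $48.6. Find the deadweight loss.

$107.36

Competitive equilibrium: 195 − 5Q = 16.2 + 6Q → Q* = 16.2545, P* = 113.7273.
With the tax, the buyer price exceeds the seller price by 48.6: (195 − 5Q) − (16.2 + 6Q) = 48.6 → Q' = 11.8364.
ΔQ = 16.2545 − 11.8364 = 4.4181; the wedge equals the tax, 48.6.
Deadweight loss = ½ × 4.4181 × 48.6 = $107.36.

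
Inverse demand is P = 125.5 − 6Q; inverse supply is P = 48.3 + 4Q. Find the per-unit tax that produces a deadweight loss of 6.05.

11

Competitive equilibrium: 125.5 − 6Q = 48.3 + 4Q → Q* = 7.72, P* = 79.18.
A tax t gives ΔQ = t/10 and wedge t, so DWL = t²/20.
t²/20 = 6.05 → t² = 121 → t = 11.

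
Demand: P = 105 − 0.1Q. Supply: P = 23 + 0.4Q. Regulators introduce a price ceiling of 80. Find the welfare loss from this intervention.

115.56

Competitive equilibrium: 105 − 0.1Q = 23 + 0.4Q → Q* = 164, P* = 88.6.
At the ceiling P = 80, quantity supplied = (80 − 23)/0.4 = 142.5.
Willingness to pay at Q' = 142.5: 105 − 0.1·142.5 = 90.75.
ΔQ = 164 − 142.5 = 21.5; wedge = 90.75 − 80 = 10.75.
DWL = ½ × 21.5 × 10.75 = 115.56.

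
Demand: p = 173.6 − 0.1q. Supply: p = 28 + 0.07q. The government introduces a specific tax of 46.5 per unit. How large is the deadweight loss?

6359.56

Competitive equilibrium: 173.6 − 0.1q = 28 + 0.07q → q* = 856.4706, p* = 87.9529.
With the tax, the buyer price exceeds the seller price by 46.5: (173.6 − 0.1q) − (28 + 0.07q) = 46.5 → q' = 582.9412.
Δq = 856.4706 − 582.9412 = 273.5294; the wedge equals the tax, 46.5.
DWL = ½ × 273.5294 × 46.5 = 6359.56.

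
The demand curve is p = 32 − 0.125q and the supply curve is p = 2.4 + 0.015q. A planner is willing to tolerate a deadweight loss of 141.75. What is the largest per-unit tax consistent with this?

Competitive equilibrium: 32 − 0.125q = 2.4 + 0.015q → q* = 211.4286, p* = 5.5714.
A tax t gives Δq = t/0.14 and wedge t, so DWL = t²/0.28.
t²/0.28 = 141.75 → t² = 39.69 → t = 6.3.

6.3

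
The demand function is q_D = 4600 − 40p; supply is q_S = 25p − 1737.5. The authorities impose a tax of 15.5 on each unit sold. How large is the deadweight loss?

In inverse form: demand p = 115 − 0.025q, supply p = 69.5 + 0.04q.
Competitive equilibrium: 115 − 0.025q = 69.5 + 0.04q → q* = 700, p* = 97.5.
With the tax, the buyer price exceeds the seller price by 15.5: (115 − 0.025q) − (69.5 + 0.04q) = 15.5 → q' = 461.5385.
Δq = 700 − 461.5385 = 238.4615; the wedge equals the tax, 15.5.
The triangle = ½ × 238.4615 × 15.5 = 1848.08.

1848.08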